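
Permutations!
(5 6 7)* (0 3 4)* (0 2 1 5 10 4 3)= (1 5 6 7 10 4 2)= [0, 5, 1, 3, 2, 6, 7, 10, 8, 9, 4]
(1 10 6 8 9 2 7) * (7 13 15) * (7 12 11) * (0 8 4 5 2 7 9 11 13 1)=(0 8 11 9 7)(1 10 6 4 5 2)(12 13 15)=[8, 10, 1, 3, 5, 2, 4, 0, 11, 7, 6, 9, 13, 15, 14, 12]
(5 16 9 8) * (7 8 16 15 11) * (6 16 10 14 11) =(5 15 6 16 9 10 14 11 7 8) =[0, 1, 2, 3, 4, 15, 16, 8, 5, 10, 14, 7, 12, 13, 11, 6, 9]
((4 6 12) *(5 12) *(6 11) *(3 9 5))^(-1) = ((3 9 5 12 4 11 6))^(-1) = (3 6 11 4 12 5 9)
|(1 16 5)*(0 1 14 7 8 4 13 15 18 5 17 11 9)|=|(0 1 16 17 11 9)(4 13 15 18 5 14 7 8)|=24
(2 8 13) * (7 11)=(2 8 13)(7 11)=[0, 1, 8, 3, 4, 5, 6, 11, 13, 9, 10, 7, 12, 2]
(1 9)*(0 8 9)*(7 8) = (0 7 8 9 1) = [7, 0, 2, 3, 4, 5, 6, 8, 9, 1]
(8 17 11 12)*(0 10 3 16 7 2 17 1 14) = (0 10 3 16 7 2 17 11 12 8 1 14) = [10, 14, 17, 16, 4, 5, 6, 2, 1, 9, 3, 12, 8, 13, 0, 15, 7, 11]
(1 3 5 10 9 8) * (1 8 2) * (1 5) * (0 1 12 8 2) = (0 1 3 12 8 2 5 10 9) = [1, 3, 5, 12, 4, 10, 6, 7, 2, 0, 9, 11, 8]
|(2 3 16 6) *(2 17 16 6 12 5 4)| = 8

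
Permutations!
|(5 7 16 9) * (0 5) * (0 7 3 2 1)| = 15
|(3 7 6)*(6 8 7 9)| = |(3 9 6)(7 8)| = 6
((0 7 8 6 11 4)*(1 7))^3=((0 1 7 8 6 11 4))^3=(0 8 4 7 11 1 6)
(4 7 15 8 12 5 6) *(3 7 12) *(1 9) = (1 9)(3 7 15 8)(4 12 5 6) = [0, 9, 2, 7, 12, 6, 4, 15, 3, 1, 10, 11, 5, 13, 14, 8]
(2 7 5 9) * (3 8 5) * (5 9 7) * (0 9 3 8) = [9, 1, 5, 0, 4, 7, 6, 8, 3, 2] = (0 9 2 5 7 8 3)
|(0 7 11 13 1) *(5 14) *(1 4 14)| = 8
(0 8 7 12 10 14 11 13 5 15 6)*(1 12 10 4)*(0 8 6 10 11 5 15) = (0 6 8 7 11 13 15 10 14 5)(1 12 4) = [6, 12, 2, 3, 1, 0, 8, 11, 7, 9, 14, 13, 4, 15, 5, 10]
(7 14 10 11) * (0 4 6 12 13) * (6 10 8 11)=(0 4 10 6 12 13)(7 14 8 11)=[4, 1, 2, 3, 10, 5, 12, 14, 11, 9, 6, 7, 13, 0, 8]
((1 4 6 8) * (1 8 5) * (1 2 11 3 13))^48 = ((1 4 6 5 2 11 3 13))^48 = (13)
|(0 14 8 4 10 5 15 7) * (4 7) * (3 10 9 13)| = 28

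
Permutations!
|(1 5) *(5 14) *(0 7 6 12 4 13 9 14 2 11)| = |(0 7 6 12 4 13 9 14 5 1 2 11)| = 12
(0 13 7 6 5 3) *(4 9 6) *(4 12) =(0 13 7 12 4 9 6 5 3) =[13, 1, 2, 0, 9, 3, 5, 12, 8, 6, 10, 11, 4, 7]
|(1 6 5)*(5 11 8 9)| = 6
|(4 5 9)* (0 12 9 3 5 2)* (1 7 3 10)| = 5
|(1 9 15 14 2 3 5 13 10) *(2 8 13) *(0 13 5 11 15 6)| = 42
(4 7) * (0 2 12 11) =(0 2 12 11)(4 7) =[2, 1, 12, 3, 7, 5, 6, 4, 8, 9, 10, 0, 11]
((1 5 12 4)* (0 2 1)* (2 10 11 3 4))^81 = (0 10 11 3 4)(1 5 12 2)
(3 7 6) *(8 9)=(3 7 6)(8 9)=[0, 1, 2, 7, 4, 5, 3, 6, 9, 8]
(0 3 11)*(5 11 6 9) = (0 3 6 9 5 11) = [3, 1, 2, 6, 4, 11, 9, 7, 8, 5, 10, 0]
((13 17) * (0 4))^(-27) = ((0 4)(13 17))^(-27) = (0 4)(13 17)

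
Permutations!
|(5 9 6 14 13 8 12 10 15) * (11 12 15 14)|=10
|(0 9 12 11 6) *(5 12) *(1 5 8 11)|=15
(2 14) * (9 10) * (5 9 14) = (2 5 9 10 14) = [0, 1, 5, 3, 4, 9, 6, 7, 8, 10, 14, 11, 12, 13, 2]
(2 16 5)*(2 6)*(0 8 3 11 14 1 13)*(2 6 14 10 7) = (0 8 3 11 10 7 2 16 5 14 1 13) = [8, 13, 16, 11, 4, 14, 6, 2, 3, 9, 7, 10, 12, 0, 1, 15, 5]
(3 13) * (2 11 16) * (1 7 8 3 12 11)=(1 7 8 3 13 12 11 16 2)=[0, 7, 1, 13, 4, 5, 6, 8, 3, 9, 10, 16, 11, 12, 14, 15, 2]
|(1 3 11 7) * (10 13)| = 4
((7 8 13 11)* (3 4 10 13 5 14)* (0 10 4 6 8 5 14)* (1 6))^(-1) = (0 5 7 11 13 10)(1 3 14 8 6)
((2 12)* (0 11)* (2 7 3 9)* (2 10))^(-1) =((0 11)(2 12 7 3 9 10))^(-1) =(0 11)(2 10 9 3 7 12)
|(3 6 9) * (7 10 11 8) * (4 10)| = 15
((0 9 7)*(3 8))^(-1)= (0 7 9)(3 8)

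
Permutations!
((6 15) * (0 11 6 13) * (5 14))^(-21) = (0 13 15 6 11)(5 14) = ((0 11 6 15 13)(5 14))^(-21)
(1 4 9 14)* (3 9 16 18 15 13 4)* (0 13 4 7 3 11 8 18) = (0 13 7 3 9 14 1 11 8 18 15 4 16) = [13, 11, 2, 9, 16, 5, 6, 3, 18, 14, 10, 8, 12, 7, 1, 4, 0, 17, 15]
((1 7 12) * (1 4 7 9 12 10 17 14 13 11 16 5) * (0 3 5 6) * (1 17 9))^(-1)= ((0 3 5 17 14 13 11 16 6)(4 7 10 9 12))^(-1)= (0 6 16 11 13 14 17 5 3)(4 12 9 10 7)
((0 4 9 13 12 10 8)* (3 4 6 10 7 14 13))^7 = ((0 6 10 8)(3 4 9)(7 14 13 12))^7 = (0 8 10 6)(3 4 9)(7 12 13 14)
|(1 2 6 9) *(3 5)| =4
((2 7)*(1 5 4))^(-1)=(1 4 5)(2 7)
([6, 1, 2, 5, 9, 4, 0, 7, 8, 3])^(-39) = (0 6)(3 5 4 9)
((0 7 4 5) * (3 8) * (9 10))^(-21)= (0 5 4 7)(3 8)(9 10)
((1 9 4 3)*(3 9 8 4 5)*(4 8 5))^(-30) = ((1 5 3)(4 9))^(-30) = (9)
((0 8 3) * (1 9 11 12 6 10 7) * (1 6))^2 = ((0 8 3)(1 9 11 12)(6 10 7))^2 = (0 3 8)(1 11)(6 7 10)(9 12)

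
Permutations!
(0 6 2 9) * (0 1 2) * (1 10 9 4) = (0 6)(1 2 4)(9 10) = [6, 2, 4, 3, 1, 5, 0, 7, 8, 10, 9]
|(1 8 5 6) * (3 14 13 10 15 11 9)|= |(1 8 5 6)(3 14 13 10 15 11 9)|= 28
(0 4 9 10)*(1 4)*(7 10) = (0 1 4 9 7 10) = [1, 4, 2, 3, 9, 5, 6, 10, 8, 7, 0]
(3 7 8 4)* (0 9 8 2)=(0 9 8 4 3 7 2)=[9, 1, 0, 7, 3, 5, 6, 2, 4, 8]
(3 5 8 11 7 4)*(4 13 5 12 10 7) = (3 12 10 7 13 5 8 11 4) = [0, 1, 2, 12, 3, 8, 6, 13, 11, 9, 7, 4, 10, 5]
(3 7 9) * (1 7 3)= (1 7 9)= [0, 7, 2, 3, 4, 5, 6, 9, 8, 1]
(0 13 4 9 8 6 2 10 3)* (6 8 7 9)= (0 13 4 6 2 10 3)(7 9)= [13, 1, 10, 0, 6, 5, 2, 9, 8, 7, 3, 11, 12, 4]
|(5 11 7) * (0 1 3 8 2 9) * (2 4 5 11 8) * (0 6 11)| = 24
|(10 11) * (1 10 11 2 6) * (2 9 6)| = 4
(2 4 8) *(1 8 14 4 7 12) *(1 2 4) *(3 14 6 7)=(1 8 4 6 7 12 2 3 14)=[0, 8, 3, 14, 6, 5, 7, 12, 4, 9, 10, 11, 2, 13, 1]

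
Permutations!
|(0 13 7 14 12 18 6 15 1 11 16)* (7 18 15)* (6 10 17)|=13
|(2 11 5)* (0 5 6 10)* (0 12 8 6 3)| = |(0 5 2 11 3)(6 10 12 8)| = 20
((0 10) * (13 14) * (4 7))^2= ((0 10)(4 7)(13 14))^2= (14)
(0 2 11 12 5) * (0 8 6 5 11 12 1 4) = [2, 4, 12, 3, 0, 8, 5, 7, 6, 9, 10, 1, 11] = (0 2 12 11 1 4)(5 8 6)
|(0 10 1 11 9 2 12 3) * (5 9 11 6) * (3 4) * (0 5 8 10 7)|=12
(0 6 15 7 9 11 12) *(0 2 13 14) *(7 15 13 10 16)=[6, 1, 10, 3, 4, 5, 13, 9, 8, 11, 16, 12, 2, 14, 0, 15, 7]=(0 6 13 14)(2 10 16 7 9 11 12)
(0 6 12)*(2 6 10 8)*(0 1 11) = [10, 11, 6, 3, 4, 5, 12, 7, 2, 9, 8, 0, 1] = (0 10 8 2 6 12 1 11)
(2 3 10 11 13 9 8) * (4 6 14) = (2 3 10 11 13 9 8)(4 6 14) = [0, 1, 3, 10, 6, 5, 14, 7, 2, 8, 11, 13, 12, 9, 4]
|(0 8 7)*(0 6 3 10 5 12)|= 8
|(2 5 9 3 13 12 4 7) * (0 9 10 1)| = |(0 9 3 13 12 4 7 2 5 10 1)| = 11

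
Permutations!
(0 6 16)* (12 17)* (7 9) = [6, 1, 2, 3, 4, 5, 16, 9, 8, 7, 10, 11, 17, 13, 14, 15, 0, 12] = (0 6 16)(7 9)(12 17)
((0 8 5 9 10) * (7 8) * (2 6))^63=((0 7 8 5 9 10)(2 6))^63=(0 5)(2 6)(7 9)(8 10)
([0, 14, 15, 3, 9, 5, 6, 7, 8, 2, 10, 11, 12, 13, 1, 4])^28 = [0, 1, 2, 3, 4, 5, 6, 7, 8, 9, 10, 11, 12, 13, 14, 15]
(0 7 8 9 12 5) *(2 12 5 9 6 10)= (0 7 8 6 10 2 12 9 5)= [7, 1, 12, 3, 4, 0, 10, 8, 6, 5, 2, 11, 9]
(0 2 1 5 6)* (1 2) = [1, 5, 2, 3, 4, 6, 0] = (0 1 5 6)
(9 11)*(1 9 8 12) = (1 9 11 8 12) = [0, 9, 2, 3, 4, 5, 6, 7, 12, 11, 10, 8, 1]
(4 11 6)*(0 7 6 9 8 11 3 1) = [7, 0, 2, 1, 3, 5, 4, 6, 11, 8, 10, 9] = (0 7 6 4 3 1)(8 11 9)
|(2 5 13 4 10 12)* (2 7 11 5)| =7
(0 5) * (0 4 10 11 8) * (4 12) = [5, 1, 2, 3, 10, 12, 6, 7, 0, 9, 11, 8, 4] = (0 5 12 4 10 11 8)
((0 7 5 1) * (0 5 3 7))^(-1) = (1 5)(3 7)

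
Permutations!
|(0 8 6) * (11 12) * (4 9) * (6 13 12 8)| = 4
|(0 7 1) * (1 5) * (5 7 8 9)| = |(0 8 9 5 1)| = 5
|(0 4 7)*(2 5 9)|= |(0 4 7)(2 5 9)|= 3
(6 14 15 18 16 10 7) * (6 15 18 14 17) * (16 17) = (6 16 10 7 15 14 18 17) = [0, 1, 2, 3, 4, 5, 16, 15, 8, 9, 7, 11, 12, 13, 18, 14, 10, 6, 17]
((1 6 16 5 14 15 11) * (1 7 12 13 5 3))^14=((1 6 16 3)(5 14 15 11 7 12 13))^14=(1 16)(3 6)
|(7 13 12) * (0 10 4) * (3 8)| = 6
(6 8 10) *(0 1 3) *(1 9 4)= [9, 3, 2, 0, 1, 5, 8, 7, 10, 4, 6]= (0 9 4 1 3)(6 8 10)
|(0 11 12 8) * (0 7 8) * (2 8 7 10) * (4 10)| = 12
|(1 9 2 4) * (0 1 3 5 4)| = |(0 1 9 2)(3 5 4)| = 12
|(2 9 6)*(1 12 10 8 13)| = 15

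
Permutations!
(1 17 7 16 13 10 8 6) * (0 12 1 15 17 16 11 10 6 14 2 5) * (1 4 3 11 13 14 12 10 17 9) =(0 10 8 12 4 3 11 17 7 13 6 15 9 1 16 14 2 5) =[10, 16, 5, 11, 3, 0, 15, 13, 12, 1, 8, 17, 4, 6, 2, 9, 14, 7]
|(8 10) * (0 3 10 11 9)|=6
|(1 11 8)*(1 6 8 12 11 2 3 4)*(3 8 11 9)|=|(1 2 8 6 11 12 9 3 4)|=9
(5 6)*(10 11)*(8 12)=[0, 1, 2, 3, 4, 6, 5, 7, 12, 9, 11, 10, 8]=(5 6)(8 12)(10 11)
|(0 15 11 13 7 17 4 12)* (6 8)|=8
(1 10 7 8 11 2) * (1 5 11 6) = (1 10 7 8 6)(2 5 11) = [0, 10, 5, 3, 4, 11, 1, 8, 6, 9, 7, 2]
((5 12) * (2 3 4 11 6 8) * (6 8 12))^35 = ((2 3 4 11 8)(5 6 12))^35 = (5 12 6)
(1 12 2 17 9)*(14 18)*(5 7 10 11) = [0, 12, 17, 3, 4, 7, 6, 10, 8, 1, 11, 5, 2, 13, 18, 15, 16, 9, 14] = (1 12 2 17 9)(5 7 10 11)(14 18)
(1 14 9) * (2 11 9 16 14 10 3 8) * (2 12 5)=(1 10 3 8 12 5 2 11 9)(14 16)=[0, 10, 11, 8, 4, 2, 6, 7, 12, 1, 3, 9, 5, 13, 16, 15, 14]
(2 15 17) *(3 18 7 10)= (2 15 17)(3 18 7 10)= [0, 1, 15, 18, 4, 5, 6, 10, 8, 9, 3, 11, 12, 13, 14, 17, 16, 2, 7]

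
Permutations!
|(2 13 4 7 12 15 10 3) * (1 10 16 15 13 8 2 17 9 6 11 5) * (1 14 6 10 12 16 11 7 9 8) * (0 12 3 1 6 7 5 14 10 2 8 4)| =|(0 12 13)(1 3 17 4 9 2 6 5 10)(7 16 15 11 14)| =45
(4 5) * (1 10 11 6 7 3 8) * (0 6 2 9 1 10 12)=(0 6 7 3 8 10 11 2 9 1 12)(4 5)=[6, 12, 9, 8, 5, 4, 7, 3, 10, 1, 11, 2, 0]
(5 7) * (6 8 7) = (5 6 8 7) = [0, 1, 2, 3, 4, 6, 8, 5, 7]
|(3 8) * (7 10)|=|(3 8)(7 10)|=2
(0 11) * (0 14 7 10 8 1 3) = (0 11 14 7 10 8 1 3) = [11, 3, 2, 0, 4, 5, 6, 10, 1, 9, 8, 14, 12, 13, 7]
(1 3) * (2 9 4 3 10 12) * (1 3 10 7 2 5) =(1 7 2 9 4 10 12 5) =[0, 7, 9, 3, 10, 1, 6, 2, 8, 4, 12, 11, 5]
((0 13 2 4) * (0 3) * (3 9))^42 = (13)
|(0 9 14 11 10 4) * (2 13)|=|(0 9 14 11 10 4)(2 13)|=6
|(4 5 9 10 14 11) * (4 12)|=7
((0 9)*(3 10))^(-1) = (0 9)(3 10)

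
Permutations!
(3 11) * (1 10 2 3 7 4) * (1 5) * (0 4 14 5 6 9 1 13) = (0 4 6 9 1 10 2 3 11 7 14 5 13) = [4, 10, 3, 11, 6, 13, 9, 14, 8, 1, 2, 7, 12, 0, 5]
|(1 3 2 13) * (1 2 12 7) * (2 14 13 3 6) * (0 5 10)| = 6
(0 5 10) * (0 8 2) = (0 5 10 8 2) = [5, 1, 0, 3, 4, 10, 6, 7, 2, 9, 8]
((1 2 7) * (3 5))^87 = (7)(3 5)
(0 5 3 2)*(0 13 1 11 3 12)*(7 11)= (0 5 12)(1 7 11 3 2 13)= [5, 7, 13, 2, 4, 12, 6, 11, 8, 9, 10, 3, 0, 1]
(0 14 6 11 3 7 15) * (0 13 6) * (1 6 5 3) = (0 14)(1 6 11)(3 7 15 13 5) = [14, 6, 2, 7, 4, 3, 11, 15, 8, 9, 10, 1, 12, 5, 0, 13]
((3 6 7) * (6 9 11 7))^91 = ((3 9 11 7))^91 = (3 7 11 9)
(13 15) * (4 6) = [0, 1, 2, 3, 6, 5, 4, 7, 8, 9, 10, 11, 12, 15, 14, 13] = (4 6)(13 15)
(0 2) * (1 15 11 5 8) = (0 2)(1 15 11 5 8) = [2, 15, 0, 3, 4, 8, 6, 7, 1, 9, 10, 5, 12, 13, 14, 11]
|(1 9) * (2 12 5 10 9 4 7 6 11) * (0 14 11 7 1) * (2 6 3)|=|(0 14 11 6 7 3 2 12 5 10 9)(1 4)|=22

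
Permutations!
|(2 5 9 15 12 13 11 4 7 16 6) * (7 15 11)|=|(2 5 9 11 4 15 12 13 7 16 6)|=11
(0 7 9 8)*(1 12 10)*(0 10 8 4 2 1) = (0 7 9 4 2 1 12 8 10) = [7, 12, 1, 3, 2, 5, 6, 9, 10, 4, 0, 11, 8]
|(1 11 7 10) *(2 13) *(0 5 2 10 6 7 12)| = 8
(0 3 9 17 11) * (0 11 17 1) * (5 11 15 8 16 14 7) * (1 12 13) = (17)(0 3 9 12 13 1)(5 11 15 8 16 14 7) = [3, 0, 2, 9, 4, 11, 6, 5, 16, 12, 10, 15, 13, 1, 7, 8, 14, 17]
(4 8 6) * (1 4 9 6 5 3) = (1 4 8 5 3)(6 9) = [0, 4, 2, 1, 8, 3, 9, 7, 5, 6]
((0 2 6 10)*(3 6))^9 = ((0 2 3 6 10))^9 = (0 10 6 3 2)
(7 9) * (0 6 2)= (0 6 2)(7 9)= [6, 1, 0, 3, 4, 5, 2, 9, 8, 7]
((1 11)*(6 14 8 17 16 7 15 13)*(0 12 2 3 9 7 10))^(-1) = ((0 12 2 3 9 7 15 13 6 14 8 17 16 10)(1 11))^(-1) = (0 10 16 17 8 14 6 13 15 7 9 3 2 12)(1 11)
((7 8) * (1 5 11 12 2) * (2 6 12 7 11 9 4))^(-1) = ((1 5 9 4 2)(6 12)(7 8 11))^(-1) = (1 2 4 9 5)(6 12)(7 11 8)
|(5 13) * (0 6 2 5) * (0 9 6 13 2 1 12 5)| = 8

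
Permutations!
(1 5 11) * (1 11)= (11)(1 5)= [0, 5, 2, 3, 4, 1, 6, 7, 8, 9, 10, 11]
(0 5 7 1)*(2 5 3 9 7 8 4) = (0 3 9 7 1)(2 5 8 4) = [3, 0, 5, 9, 2, 8, 6, 1, 4, 7]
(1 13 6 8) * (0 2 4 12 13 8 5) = (0 2 4 12 13 6 5)(1 8) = [2, 8, 4, 3, 12, 0, 5, 7, 1, 9, 10, 11, 13, 6]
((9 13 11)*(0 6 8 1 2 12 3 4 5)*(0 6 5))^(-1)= ((0 5 6 8 1 2 12 3 4)(9 13 11))^(-1)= (0 4 3 12 2 1 8 6 5)(9 11 13)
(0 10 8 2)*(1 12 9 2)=(0 10 8 1 12 9 2)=[10, 12, 0, 3, 4, 5, 6, 7, 1, 2, 8, 11, 9]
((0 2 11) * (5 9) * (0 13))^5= (0 2 11 13)(5 9)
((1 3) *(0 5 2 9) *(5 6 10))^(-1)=(0 9 2 5 10 6)(1 3)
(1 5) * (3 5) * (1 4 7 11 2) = [0, 3, 1, 5, 7, 4, 6, 11, 8, 9, 10, 2] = (1 3 5 4 7 11 2)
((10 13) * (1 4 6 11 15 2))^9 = (1 11)(2 6)(4 15)(10 13)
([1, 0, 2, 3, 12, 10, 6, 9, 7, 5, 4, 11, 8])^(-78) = (4 10 5 9 7 8 12)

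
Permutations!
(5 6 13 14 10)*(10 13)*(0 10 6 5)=(0 10)(13 14)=[10, 1, 2, 3, 4, 5, 6, 7, 8, 9, 0, 11, 12, 14, 13]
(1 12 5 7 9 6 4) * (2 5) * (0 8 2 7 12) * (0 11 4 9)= [8, 11, 5, 3, 1, 12, 9, 0, 2, 6, 10, 4, 7]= (0 8 2 5 12 7)(1 11 4)(6 9)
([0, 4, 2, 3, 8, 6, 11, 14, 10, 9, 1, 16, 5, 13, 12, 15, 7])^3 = (1 10 8 4)(5 16 12 11 14 6 7)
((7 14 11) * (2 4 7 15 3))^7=(15)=((2 4 7 14 11 15 3))^7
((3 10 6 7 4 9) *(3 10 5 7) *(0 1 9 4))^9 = ((0 1 9 10 6 3 5 7))^9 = (0 1 9 10 6 3 5 7)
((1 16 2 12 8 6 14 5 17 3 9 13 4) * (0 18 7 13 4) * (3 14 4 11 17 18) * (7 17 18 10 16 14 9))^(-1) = ((0 3 7 13)(1 14 5 10 16 2 12 8 6 4)(9 11 18 17))^(-1) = (0 13 7 3)(1 4 6 8 12 2 16 10 5 14)(9 17 18 11)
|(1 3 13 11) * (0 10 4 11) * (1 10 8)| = 15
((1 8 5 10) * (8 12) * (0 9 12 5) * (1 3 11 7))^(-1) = (0 8 12 9)(1 7 11 3 10 5)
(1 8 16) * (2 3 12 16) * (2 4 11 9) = (1 8 4 11 9 2 3 12 16) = [0, 8, 3, 12, 11, 5, 6, 7, 4, 2, 10, 9, 16, 13, 14, 15, 1]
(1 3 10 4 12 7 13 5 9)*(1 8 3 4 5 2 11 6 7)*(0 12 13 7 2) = (0 12 1 4 13)(2 11 6)(3 10 5 9 8) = [12, 4, 11, 10, 13, 9, 2, 7, 3, 8, 5, 6, 1, 0]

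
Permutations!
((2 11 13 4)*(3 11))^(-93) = (2 11 4 3 13)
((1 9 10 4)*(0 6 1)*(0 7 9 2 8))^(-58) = (0 1 8 6 2)(4 9)(7 10)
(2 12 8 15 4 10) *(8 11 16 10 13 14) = (2 12 11 16 10)(4 13 14 8 15) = [0, 1, 12, 3, 13, 5, 6, 7, 15, 9, 2, 16, 11, 14, 8, 4, 10]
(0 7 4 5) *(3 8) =[7, 1, 2, 8, 5, 0, 6, 4, 3] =(0 7 4 5)(3 8)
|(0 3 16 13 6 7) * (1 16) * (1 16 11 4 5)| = |(0 3 16 13 6 7)(1 11 4 5)| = 12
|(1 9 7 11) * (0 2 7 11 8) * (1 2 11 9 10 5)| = 15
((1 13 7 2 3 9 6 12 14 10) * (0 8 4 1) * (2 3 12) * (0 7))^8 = (14)(0 1 8 13 4)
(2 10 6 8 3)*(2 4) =(2 10 6 8 3 4) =[0, 1, 10, 4, 2, 5, 8, 7, 3, 9, 6]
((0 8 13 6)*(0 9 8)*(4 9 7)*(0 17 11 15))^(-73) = (0 15 11 17)(4 7 6 13 8 9)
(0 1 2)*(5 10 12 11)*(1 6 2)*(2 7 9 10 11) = (0 6 7 9 10 12 2)(5 11) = [6, 1, 0, 3, 4, 11, 7, 9, 8, 10, 12, 5, 2]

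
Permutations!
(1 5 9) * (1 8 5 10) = [0, 10, 2, 3, 4, 9, 6, 7, 5, 8, 1] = (1 10)(5 9 8)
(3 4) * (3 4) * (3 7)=[0, 1, 2, 7, 4, 5, 6, 3]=(3 7)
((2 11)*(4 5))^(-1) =((2 11)(4 5))^(-1) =(2 11)(4 5)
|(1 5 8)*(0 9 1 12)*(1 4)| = |(0 9 4 1 5 8 12)| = 7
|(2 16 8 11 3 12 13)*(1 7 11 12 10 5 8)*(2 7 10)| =|(1 10 5 8 12 13 7 11 3 2 16)| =11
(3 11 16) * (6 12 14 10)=[0, 1, 2, 11, 4, 5, 12, 7, 8, 9, 6, 16, 14, 13, 10, 15, 3]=(3 11 16)(6 12 14 10)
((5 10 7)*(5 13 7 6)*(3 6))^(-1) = (3 10 5 6)(7 13)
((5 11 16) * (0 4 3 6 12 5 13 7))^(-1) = (0 7 13 16 11 5 12 6 3 4)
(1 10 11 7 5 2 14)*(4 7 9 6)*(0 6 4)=(0 6)(1 10 11 9 4 7 5 2 14)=[6, 10, 14, 3, 7, 2, 0, 5, 8, 4, 11, 9, 12, 13, 1]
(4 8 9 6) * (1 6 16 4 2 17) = (1 6 2 17)(4 8 9 16) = [0, 6, 17, 3, 8, 5, 2, 7, 9, 16, 10, 11, 12, 13, 14, 15, 4, 1]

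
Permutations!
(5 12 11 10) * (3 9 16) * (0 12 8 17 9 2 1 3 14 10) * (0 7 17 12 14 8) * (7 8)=(0 14 10 5)(1 3 2)(7 17 9 16)(8 12 11)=[14, 3, 1, 2, 4, 0, 6, 17, 12, 16, 5, 8, 11, 13, 10, 15, 7, 9]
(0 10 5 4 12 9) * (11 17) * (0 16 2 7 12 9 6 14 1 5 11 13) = (0 10 11 17 13)(1 5 4 9 16 2 7 12 6 14) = [10, 5, 7, 3, 9, 4, 14, 12, 8, 16, 11, 17, 6, 0, 1, 15, 2, 13]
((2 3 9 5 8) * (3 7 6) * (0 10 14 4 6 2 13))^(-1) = ((0 10 14 4 6 3 9 5 8 13)(2 7))^(-1) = (0 13 8 5 9 3 6 4 14 10)(2 7)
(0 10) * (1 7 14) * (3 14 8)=[10, 7, 2, 14, 4, 5, 6, 8, 3, 9, 0, 11, 12, 13, 1]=(0 10)(1 7 8 3 14)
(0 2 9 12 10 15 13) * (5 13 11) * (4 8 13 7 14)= (0 2 9 12 10 15 11 5 7 14 4 8 13)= [2, 1, 9, 3, 8, 7, 6, 14, 13, 12, 15, 5, 10, 0, 4, 11]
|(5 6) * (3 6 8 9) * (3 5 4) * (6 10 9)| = 7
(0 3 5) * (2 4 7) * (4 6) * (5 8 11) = [3, 1, 6, 8, 7, 0, 4, 2, 11, 9, 10, 5] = (0 3 8 11 5)(2 6 4 7)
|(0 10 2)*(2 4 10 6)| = 6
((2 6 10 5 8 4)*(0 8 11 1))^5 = (0 10 8 5 4 11 2 1 6)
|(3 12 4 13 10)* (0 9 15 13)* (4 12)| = 7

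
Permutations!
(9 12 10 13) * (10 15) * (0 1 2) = (0 1 2)(9 12 15 10 13) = [1, 2, 0, 3, 4, 5, 6, 7, 8, 12, 13, 11, 15, 9, 14, 10]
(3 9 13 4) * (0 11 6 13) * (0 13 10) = (0 11 6 10)(3 9 13 4) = [11, 1, 2, 9, 3, 5, 10, 7, 8, 13, 0, 6, 12, 4]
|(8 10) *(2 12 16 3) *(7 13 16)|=|(2 12 7 13 16 3)(8 10)|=6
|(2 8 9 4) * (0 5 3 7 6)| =|(0 5 3 7 6)(2 8 9 4)| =20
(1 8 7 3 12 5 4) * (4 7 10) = [0, 8, 2, 12, 1, 7, 6, 3, 10, 9, 4, 11, 5] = (1 8 10 4)(3 12 5 7)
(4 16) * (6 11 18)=(4 16)(6 11 18)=[0, 1, 2, 3, 16, 5, 11, 7, 8, 9, 10, 18, 12, 13, 14, 15, 4, 17, 6]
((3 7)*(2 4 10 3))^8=((2 4 10 3 7))^8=(2 3 4 7 10)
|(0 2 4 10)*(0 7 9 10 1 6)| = 15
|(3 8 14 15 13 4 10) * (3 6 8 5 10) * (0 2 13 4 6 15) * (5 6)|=|(0 2 13 5 10 15 4 3 6 8 14)|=11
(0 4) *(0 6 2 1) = (0 4 6 2 1) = [4, 0, 1, 3, 6, 5, 2]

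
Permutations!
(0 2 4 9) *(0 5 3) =[2, 1, 4, 0, 9, 3, 6, 7, 8, 5] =(0 2 4 9 5 3)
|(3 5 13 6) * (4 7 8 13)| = |(3 5 4 7 8 13 6)| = 7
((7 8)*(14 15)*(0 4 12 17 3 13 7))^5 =(0 13 12 8 3 4 7 17)(14 15)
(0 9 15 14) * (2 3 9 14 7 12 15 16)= (0 14)(2 3 9 16)(7 12 15)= [14, 1, 3, 9, 4, 5, 6, 12, 8, 16, 10, 11, 15, 13, 0, 7, 2]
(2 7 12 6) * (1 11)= (1 11)(2 7 12 6)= [0, 11, 7, 3, 4, 5, 2, 12, 8, 9, 10, 1, 6]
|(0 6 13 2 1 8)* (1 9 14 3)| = 9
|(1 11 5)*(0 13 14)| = 3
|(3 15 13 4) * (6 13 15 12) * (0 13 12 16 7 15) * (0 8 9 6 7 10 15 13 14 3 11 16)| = 33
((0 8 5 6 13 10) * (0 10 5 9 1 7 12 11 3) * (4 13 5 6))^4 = (13)(0 7)(1 3)(8 12)(9 11)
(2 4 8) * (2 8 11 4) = (4 11) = [0, 1, 2, 3, 11, 5, 6, 7, 8, 9, 10, 4]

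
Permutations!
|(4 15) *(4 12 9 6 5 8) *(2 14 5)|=9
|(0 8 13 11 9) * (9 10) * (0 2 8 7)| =6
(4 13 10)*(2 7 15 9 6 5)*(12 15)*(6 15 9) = (2 7 12 9 15 6 5)(4 13 10) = [0, 1, 7, 3, 13, 2, 5, 12, 8, 15, 4, 11, 9, 10, 14, 6]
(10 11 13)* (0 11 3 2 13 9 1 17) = (0 11 9 1 17)(2 13 10 3) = [11, 17, 13, 2, 4, 5, 6, 7, 8, 1, 3, 9, 12, 10, 14, 15, 16, 0]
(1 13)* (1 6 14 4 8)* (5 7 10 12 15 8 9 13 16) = (1 16 5 7 10 12 15 8)(4 9 13 6 14) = [0, 16, 2, 3, 9, 7, 14, 10, 1, 13, 12, 11, 15, 6, 4, 8, 5]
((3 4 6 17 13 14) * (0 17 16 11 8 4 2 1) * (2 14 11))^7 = (0 16 8 17 2 4 13 1 6 11)(3 14)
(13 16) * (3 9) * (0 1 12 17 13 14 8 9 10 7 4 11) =(0 1 12 17 13 16 14 8 9 3 10 7 4 11) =[1, 12, 2, 10, 11, 5, 6, 4, 9, 3, 7, 0, 17, 16, 8, 15, 14, 13]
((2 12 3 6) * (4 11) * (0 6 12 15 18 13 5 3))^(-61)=(0 2 18 5 12 6 15 13 3)(4 11)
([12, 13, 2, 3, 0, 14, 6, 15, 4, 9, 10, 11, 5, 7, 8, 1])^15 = (0 14)(1 15 7 13)(4 5)(8 12)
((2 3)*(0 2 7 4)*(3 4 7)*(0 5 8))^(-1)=(0 8 5 4 2)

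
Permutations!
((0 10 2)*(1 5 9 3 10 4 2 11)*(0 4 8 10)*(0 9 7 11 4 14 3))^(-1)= ((0 8 10 4 2 14 3 9)(1 5 7 11))^(-1)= (0 9 3 14 2 4 10 8)(1 11 7 5)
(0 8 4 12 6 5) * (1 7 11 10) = [8, 7, 2, 3, 12, 0, 5, 11, 4, 9, 1, 10, 6] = (0 8 4 12 6 5)(1 7 11 10)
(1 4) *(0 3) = (0 3)(1 4) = [3, 4, 2, 0, 1]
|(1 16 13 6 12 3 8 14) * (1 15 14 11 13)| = 6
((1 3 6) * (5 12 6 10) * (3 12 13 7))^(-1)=((1 12 6)(3 10 5 13 7))^(-1)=(1 6 12)(3 7 13 5 10)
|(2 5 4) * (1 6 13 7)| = 12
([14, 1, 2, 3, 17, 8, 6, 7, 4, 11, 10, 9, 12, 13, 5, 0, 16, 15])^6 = (0 15 17 4 8 5 14)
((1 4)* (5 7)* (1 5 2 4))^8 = ((2 4 5 7))^8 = (7)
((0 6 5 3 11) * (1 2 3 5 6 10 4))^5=(0 3 1 10 11 2 4)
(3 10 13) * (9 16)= [0, 1, 2, 10, 4, 5, 6, 7, 8, 16, 13, 11, 12, 3, 14, 15, 9]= (3 10 13)(9 16)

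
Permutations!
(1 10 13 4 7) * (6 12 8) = (1 10 13 4 7)(6 12 8) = [0, 10, 2, 3, 7, 5, 12, 1, 6, 9, 13, 11, 8, 4]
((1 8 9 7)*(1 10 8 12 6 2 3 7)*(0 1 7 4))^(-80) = ((0 1 12 6 2 3 4)(7 10 8 9))^(-80) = (0 2 1 3 12 4 6)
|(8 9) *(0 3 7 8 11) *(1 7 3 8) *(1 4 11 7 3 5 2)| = 12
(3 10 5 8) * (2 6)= (2 6)(3 10 5 8)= [0, 1, 6, 10, 4, 8, 2, 7, 3, 9, 5]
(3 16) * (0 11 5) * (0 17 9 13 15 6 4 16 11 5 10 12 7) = (0 5 17 9 13 15 6 4 16 3 11 10 12 7) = [5, 1, 2, 11, 16, 17, 4, 0, 8, 13, 12, 10, 7, 15, 14, 6, 3, 9]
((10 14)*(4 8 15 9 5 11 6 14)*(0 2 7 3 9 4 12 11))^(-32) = ((0 2 7 3 9 5)(4 8 15)(6 14 10 12 11))^(-32) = (0 9 7)(2 5 3)(4 8 15)(6 12 14 11 10)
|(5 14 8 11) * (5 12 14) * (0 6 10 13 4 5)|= |(0 6 10 13 4 5)(8 11 12 14)|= 12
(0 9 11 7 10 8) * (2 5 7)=(0 9 11 2 5 7 10 8)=[9, 1, 5, 3, 4, 7, 6, 10, 0, 11, 8, 2]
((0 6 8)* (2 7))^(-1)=((0 6 8)(2 7))^(-1)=(0 8 6)(2 7)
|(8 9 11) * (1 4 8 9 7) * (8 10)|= |(1 4 10 8 7)(9 11)|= 10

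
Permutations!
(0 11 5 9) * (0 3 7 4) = (0 11 5 9 3 7 4) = [11, 1, 2, 7, 0, 9, 6, 4, 8, 3, 10, 5]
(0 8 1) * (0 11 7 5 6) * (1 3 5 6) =[8, 11, 2, 5, 4, 1, 0, 6, 3, 9, 10, 7] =(0 8 3 5 1 11 7 6)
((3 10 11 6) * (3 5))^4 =((3 10 11 6 5))^4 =(3 5 6 11 10)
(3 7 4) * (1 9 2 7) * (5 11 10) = (1 9 2 7 4 3)(5 11 10) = [0, 9, 7, 1, 3, 11, 6, 4, 8, 2, 5, 10]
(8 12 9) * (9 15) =(8 12 15 9) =[0, 1, 2, 3, 4, 5, 6, 7, 12, 8, 10, 11, 15, 13, 14, 9]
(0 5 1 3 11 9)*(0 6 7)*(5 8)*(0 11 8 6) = [6, 3, 2, 8, 4, 1, 7, 11, 5, 0, 10, 9] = (0 6 7 11 9)(1 3 8 5)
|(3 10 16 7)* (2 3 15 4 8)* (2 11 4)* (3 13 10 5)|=6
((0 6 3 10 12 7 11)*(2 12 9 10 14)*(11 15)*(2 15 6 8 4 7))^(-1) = (0 11 15 14 3 6 7 4 8)(2 12)(9 10)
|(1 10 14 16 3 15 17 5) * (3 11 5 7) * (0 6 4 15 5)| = |(0 6 4 15 17 7 3 5 1 10 14 16 11)| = 13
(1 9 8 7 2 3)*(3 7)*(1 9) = [0, 1, 7, 9, 4, 5, 6, 2, 3, 8] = (2 7)(3 9 8)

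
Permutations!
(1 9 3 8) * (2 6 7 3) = [0, 9, 6, 8, 4, 5, 7, 3, 1, 2] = (1 9 2 6 7 3 8)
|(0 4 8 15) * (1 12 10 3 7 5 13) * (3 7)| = |(0 4 8 15)(1 12 10 7 5 13)| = 12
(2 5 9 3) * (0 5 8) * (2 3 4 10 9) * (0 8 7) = (0 5 2 7)(4 10 9) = [5, 1, 7, 3, 10, 2, 6, 0, 8, 4, 9]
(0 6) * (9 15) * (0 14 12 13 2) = [6, 1, 0, 3, 4, 5, 14, 7, 8, 15, 10, 11, 13, 2, 12, 9] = (0 6 14 12 13 2)(9 15)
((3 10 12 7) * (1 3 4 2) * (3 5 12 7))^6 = (1 4 10 12)(2 7 3 5)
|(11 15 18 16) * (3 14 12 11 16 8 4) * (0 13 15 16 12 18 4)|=|(0 13 15 4 3 14 18 8)(11 16 12)|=24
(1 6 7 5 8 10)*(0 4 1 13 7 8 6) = (0 4 1)(5 6 8 10 13 7) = [4, 0, 2, 3, 1, 6, 8, 5, 10, 9, 13, 11, 12, 7]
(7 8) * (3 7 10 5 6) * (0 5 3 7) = (0 5 6 7 8 10 3) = [5, 1, 2, 0, 4, 6, 7, 8, 10, 9, 3]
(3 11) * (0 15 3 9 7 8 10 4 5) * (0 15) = (3 11 9 7 8 10 4 5 15) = [0, 1, 2, 11, 5, 15, 6, 8, 10, 7, 4, 9, 12, 13, 14, 3]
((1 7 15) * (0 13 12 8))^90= ((0 13 12 8)(1 7 15))^90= (15)(0 12)(8 13)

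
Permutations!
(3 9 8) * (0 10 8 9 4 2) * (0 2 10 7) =[7, 1, 2, 4, 10, 5, 6, 0, 3, 9, 8] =(0 7)(3 4 10 8)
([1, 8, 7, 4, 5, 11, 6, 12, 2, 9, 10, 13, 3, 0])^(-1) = [13, 0, 8, 12, 3, 4, 6, 2, 1, 9, 10, 5, 7, 11]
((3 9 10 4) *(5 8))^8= ((3 9 10 4)(5 8))^8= (10)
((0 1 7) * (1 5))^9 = ((0 5 1 7))^9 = (0 5 1 7)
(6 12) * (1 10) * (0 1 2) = (0 1 10 2)(6 12) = [1, 10, 0, 3, 4, 5, 12, 7, 8, 9, 2, 11, 6]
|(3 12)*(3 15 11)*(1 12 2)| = |(1 12 15 11 3 2)| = 6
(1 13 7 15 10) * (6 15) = (1 13 7 6 15 10) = [0, 13, 2, 3, 4, 5, 15, 6, 8, 9, 1, 11, 12, 7, 14, 10]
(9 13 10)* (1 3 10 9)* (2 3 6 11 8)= (1 6 11 8 2 3 10)(9 13)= [0, 6, 3, 10, 4, 5, 11, 7, 2, 13, 1, 8, 12, 9]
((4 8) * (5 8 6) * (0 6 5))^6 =((0 6)(4 5 8))^6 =(8)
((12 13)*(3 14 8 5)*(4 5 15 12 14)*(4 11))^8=(8 13 15 14 12)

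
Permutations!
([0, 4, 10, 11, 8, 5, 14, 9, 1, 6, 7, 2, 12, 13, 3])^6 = (2 3 6 7)(9 10 11 14)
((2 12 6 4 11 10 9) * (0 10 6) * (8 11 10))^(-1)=(0 12 2 9 10 4 6 11 8)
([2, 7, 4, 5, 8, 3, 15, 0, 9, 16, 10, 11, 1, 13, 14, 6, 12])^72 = [0, 1, 2, 3, 4, 5, 6, 7, 8, 9, 10, 11, 12, 13, 14, 15, 16]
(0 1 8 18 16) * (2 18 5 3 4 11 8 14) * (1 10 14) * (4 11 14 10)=(0 4 14 2 18 16)(3 11 8 5)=[4, 1, 18, 11, 14, 3, 6, 7, 5, 9, 10, 8, 12, 13, 2, 15, 0, 17, 16]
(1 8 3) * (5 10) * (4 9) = (1 8 3)(4 9)(5 10) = [0, 8, 2, 1, 9, 10, 6, 7, 3, 4, 5]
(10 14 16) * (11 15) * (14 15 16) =(10 15 11 16) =[0, 1, 2, 3, 4, 5, 6, 7, 8, 9, 15, 16, 12, 13, 14, 11, 10]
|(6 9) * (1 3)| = 2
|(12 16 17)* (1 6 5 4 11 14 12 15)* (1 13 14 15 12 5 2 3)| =12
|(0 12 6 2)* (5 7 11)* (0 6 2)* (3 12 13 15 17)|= 24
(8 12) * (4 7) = (4 7)(8 12) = [0, 1, 2, 3, 7, 5, 6, 4, 12, 9, 10, 11, 8]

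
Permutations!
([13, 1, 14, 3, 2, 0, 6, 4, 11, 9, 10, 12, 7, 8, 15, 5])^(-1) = (0 5 15 14 2 4 7 12 11 8 13)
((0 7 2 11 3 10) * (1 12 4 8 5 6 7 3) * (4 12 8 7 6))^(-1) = (12)(0 10 3)(1 11 2 7 4 5 8)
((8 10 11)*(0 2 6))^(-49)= (0 6 2)(8 11 10)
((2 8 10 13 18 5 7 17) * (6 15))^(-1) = (2 17 7 5 18 13 10 8)(6 15) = ((2 8 10 13 18 5 7 17)(6 15))^(-1)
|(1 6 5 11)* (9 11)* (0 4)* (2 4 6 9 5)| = |(0 6 2 4)(1 9 11)| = 12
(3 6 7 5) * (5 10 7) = (3 6 5)(7 10) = [0, 1, 2, 6, 4, 3, 5, 10, 8, 9, 7]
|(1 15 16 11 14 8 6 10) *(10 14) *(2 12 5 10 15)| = 15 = |(1 2 12 5 10)(6 14 8)(11 15 16)|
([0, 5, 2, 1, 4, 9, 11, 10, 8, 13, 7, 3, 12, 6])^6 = (1 3 11 6 13 9 5)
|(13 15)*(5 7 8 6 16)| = |(5 7 8 6 16)(13 15)| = 10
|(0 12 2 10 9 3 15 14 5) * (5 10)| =20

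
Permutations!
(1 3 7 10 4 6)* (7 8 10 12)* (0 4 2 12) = [4, 3, 12, 8, 6, 5, 1, 0, 10, 9, 2, 11, 7] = (0 4 6 1 3 8 10 2 12 7)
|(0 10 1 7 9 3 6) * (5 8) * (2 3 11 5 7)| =30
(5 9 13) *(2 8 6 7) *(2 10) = [0, 1, 8, 3, 4, 9, 7, 10, 6, 13, 2, 11, 12, 5] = (2 8 6 7 10)(5 9 13)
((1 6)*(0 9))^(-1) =(0 9)(1 6)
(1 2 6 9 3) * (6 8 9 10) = (1 2 8 9 3)(6 10) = [0, 2, 8, 1, 4, 5, 10, 7, 9, 3, 6]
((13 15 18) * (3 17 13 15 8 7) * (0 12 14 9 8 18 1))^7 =(0 17 14 18 8 1 3 12 13 9 15 7)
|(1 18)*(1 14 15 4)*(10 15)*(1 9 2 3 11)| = |(1 18 14 10 15 4 9 2 3 11)| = 10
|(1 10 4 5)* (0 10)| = 5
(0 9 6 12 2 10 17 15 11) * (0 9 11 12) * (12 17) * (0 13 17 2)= (0 11 9 6 13 17 15 2 10 12)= [11, 1, 10, 3, 4, 5, 13, 7, 8, 6, 12, 9, 0, 17, 14, 2, 16, 15]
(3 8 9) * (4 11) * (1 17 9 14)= [0, 17, 2, 8, 11, 5, 6, 7, 14, 3, 10, 4, 12, 13, 1, 15, 16, 9]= (1 17 9 3 8 14)(4 11)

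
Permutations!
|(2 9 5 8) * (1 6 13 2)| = |(1 6 13 2 9 5 8)| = 7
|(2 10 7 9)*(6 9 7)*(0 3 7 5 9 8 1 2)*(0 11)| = 30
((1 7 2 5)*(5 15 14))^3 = ((1 7 2 15 14 5))^3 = (1 15)(2 5)(7 14)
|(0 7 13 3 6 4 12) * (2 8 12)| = 9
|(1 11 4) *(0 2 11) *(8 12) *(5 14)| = 10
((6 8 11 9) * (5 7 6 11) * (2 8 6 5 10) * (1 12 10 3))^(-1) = (1 3 8 2 10 12)(5 7)(9 11)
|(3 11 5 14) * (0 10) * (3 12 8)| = 6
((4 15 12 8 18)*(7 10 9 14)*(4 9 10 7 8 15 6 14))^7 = ((4 6 14 8 18 9)(12 15))^7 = (4 6 14 8 18 9)(12 15)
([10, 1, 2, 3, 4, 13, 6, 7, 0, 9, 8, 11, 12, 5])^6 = (13)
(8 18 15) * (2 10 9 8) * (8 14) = (2 10 9 14 8 18 15) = [0, 1, 10, 3, 4, 5, 6, 7, 18, 14, 9, 11, 12, 13, 8, 2, 16, 17, 15]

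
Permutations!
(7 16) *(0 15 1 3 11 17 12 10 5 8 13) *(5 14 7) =(0 15 1 3 11 17 12 10 14 7 16 5 8 13) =[15, 3, 2, 11, 4, 8, 6, 16, 13, 9, 14, 17, 10, 0, 7, 1, 5, 12]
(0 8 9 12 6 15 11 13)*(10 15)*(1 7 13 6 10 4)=(0 8 9 12 10 15 11 6 4 1 7 13)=[8, 7, 2, 3, 1, 5, 4, 13, 9, 12, 15, 6, 10, 0, 14, 11]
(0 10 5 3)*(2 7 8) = (0 10 5 3)(2 7 8) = [10, 1, 7, 0, 4, 3, 6, 8, 2, 9, 5]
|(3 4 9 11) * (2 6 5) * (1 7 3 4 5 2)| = |(1 7 3 5)(2 6)(4 9 11)| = 12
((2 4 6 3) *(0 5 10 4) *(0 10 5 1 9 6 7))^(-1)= ((0 1 9 6 3 2 10 4 7))^(-1)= (0 7 4 10 2 3 6 9 1)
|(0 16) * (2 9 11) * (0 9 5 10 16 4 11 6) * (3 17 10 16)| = 24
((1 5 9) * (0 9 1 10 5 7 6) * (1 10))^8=((0 9 1 7 6)(5 10))^8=(10)(0 7 9 6 1)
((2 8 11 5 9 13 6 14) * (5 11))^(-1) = ((2 8 5 9 13 6 14))^(-1) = (2 14 6 13 9 5 8)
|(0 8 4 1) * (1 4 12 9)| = |(0 8 12 9 1)| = 5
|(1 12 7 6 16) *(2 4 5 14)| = 20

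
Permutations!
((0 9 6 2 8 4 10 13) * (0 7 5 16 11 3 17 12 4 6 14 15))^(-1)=(0 15 14 9)(2 6 8)(3 11 16 5 7 13 10 4 12 17)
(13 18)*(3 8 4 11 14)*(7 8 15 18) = (3 15 18 13 7 8 4 11 14) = [0, 1, 2, 15, 11, 5, 6, 8, 4, 9, 10, 14, 12, 7, 3, 18, 16, 17, 13]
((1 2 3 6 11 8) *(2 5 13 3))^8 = (1 5 13 3 6 11 8)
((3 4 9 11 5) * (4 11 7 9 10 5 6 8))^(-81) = (3 8 5 6 10 11 4)(7 9)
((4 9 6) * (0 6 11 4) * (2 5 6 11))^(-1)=(0 6 5 2 9 4 11)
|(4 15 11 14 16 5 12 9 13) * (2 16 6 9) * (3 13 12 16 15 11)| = 10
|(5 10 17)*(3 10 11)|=5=|(3 10 17 5 11)|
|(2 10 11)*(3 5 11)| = 5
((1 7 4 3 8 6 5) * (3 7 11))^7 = (1 11 3 8 6 5)(4 7)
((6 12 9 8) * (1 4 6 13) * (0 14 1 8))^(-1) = (0 9 12 6 4 1 14)(8 13)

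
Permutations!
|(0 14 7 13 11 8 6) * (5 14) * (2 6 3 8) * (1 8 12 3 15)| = |(0 5 14 7 13 11 2 6)(1 8 15)(3 12)| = 24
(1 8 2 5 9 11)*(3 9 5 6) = (1 8 2 6 3 9 11) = [0, 8, 6, 9, 4, 5, 3, 7, 2, 11, 10, 1]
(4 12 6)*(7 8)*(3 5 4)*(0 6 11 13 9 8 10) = (0 6 3 5 4 12 11 13 9 8 7 10) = [6, 1, 2, 5, 12, 4, 3, 10, 7, 8, 0, 13, 11, 9]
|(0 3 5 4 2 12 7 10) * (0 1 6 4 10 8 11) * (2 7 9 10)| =13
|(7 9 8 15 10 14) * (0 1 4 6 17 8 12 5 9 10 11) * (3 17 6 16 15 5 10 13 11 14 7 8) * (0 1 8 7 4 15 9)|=30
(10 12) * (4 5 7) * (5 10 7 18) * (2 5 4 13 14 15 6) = (2 5 18 4 10 12 7 13 14 15 6) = [0, 1, 5, 3, 10, 18, 2, 13, 8, 9, 12, 11, 7, 14, 15, 6, 16, 17, 4]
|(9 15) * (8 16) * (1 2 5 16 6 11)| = 14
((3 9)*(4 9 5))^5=(3 5 4 9)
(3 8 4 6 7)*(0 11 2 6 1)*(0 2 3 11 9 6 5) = (0 9 6 7 11 3 8 4 1 2 5) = [9, 2, 5, 8, 1, 0, 7, 11, 4, 6, 10, 3]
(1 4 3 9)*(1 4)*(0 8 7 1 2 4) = (0 8 7 1 2 4 3 9) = [8, 2, 4, 9, 3, 5, 6, 1, 7, 0]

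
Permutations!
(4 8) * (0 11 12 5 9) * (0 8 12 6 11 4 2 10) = [4, 1, 10, 3, 12, 9, 11, 7, 2, 8, 0, 6, 5] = (0 4 12 5 9 8 2 10)(6 11)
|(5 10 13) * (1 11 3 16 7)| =15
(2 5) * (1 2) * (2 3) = (1 3 2 5) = [0, 3, 5, 2, 4, 1]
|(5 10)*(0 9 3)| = |(0 9 3)(5 10)| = 6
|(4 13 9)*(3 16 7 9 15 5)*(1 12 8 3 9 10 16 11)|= 15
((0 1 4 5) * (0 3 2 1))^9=(1 2 3 5 4)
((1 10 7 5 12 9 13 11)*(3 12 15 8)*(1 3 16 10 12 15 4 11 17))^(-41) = ((1 12 9 13 17)(3 15 8 16 10 7 5 4 11))^(-41) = (1 17 13 9 12)(3 10 11 16 4 8 5 15 7)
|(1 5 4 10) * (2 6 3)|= |(1 5 4 10)(2 6 3)|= 12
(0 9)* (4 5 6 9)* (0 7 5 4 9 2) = (0 9 7 5 6 2) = [9, 1, 0, 3, 4, 6, 2, 5, 8, 7]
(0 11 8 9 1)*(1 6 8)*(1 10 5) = (0 11 10 5 1)(6 8 9) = [11, 0, 2, 3, 4, 1, 8, 7, 9, 6, 5, 10]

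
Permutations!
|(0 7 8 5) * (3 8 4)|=|(0 7 4 3 8 5)|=6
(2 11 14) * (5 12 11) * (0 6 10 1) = [6, 0, 5, 3, 4, 12, 10, 7, 8, 9, 1, 14, 11, 13, 2] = (0 6 10 1)(2 5 12 11 14)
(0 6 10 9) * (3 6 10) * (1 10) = (0 1 10 9)(3 6) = [1, 10, 2, 6, 4, 5, 3, 7, 8, 0, 9]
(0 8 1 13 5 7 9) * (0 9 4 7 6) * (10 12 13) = [8, 10, 2, 3, 7, 6, 0, 4, 1, 9, 12, 11, 13, 5] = (0 8 1 10 12 13 5 6)(4 7)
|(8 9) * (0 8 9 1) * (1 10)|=4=|(0 8 10 1)|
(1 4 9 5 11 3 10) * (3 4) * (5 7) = (1 3 10)(4 9 7 5 11) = [0, 3, 2, 10, 9, 11, 6, 5, 8, 7, 1, 4]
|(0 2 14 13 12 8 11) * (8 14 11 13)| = |(0 2 11)(8 13 12 14)| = 12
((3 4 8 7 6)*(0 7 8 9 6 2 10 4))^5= (0 9 2 3 4 7 6 10)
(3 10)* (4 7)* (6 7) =(3 10)(4 6 7) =[0, 1, 2, 10, 6, 5, 7, 4, 8, 9, 3]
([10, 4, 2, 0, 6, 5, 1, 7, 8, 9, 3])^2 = [3, 6, 2, 10, 1, 5, 4, 7, 8, 9, 0]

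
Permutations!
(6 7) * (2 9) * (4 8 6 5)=(2 9)(4 8 6 7 5)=[0, 1, 9, 3, 8, 4, 7, 5, 6, 2]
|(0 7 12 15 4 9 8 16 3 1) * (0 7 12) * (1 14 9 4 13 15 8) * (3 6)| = 10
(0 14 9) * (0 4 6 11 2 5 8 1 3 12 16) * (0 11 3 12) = [14, 12, 5, 0, 6, 8, 3, 7, 1, 4, 10, 2, 16, 13, 9, 15, 11] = (0 14 9 4 6 3)(1 12 16 11 2 5 8)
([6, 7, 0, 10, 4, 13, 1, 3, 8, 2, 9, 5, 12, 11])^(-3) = (13)(0 10 1 2 3 6 9 7)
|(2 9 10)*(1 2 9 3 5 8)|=|(1 2 3 5 8)(9 10)|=10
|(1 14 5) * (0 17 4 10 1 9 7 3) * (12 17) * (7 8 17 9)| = |(0 12 9 8 17 4 10 1 14 5 7 3)| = 12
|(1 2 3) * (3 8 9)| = |(1 2 8 9 3)| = 5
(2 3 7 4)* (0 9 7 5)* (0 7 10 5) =[9, 1, 3, 0, 2, 7, 6, 4, 8, 10, 5] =(0 9 10 5 7 4 2 3)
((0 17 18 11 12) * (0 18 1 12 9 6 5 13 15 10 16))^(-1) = (0 16 10 15 13 5 6 9 11 18 12 1 17)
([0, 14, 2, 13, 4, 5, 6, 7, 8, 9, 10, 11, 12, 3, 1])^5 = [0, 14, 2, 13, 4, 5, 6, 7, 8, 9, 10, 11, 12, 3, 1]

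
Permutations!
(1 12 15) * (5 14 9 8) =(1 12 15)(5 14 9 8) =[0, 12, 2, 3, 4, 14, 6, 7, 5, 8, 10, 11, 15, 13, 9, 1]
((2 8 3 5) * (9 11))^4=((2 8 3 5)(9 11))^4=(11)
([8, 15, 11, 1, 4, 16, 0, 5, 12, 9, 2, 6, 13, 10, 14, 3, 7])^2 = (0 12 10 11)(1 3 15)(2 6 8 13)(5 7 16)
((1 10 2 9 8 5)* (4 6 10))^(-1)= ((1 4 6 10 2 9 8 5))^(-1)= (1 5 8 9 2 10 6 4)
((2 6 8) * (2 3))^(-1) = (2 3 8 6)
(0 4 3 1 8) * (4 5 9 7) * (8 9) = (0 5 8)(1 9 7 4 3) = [5, 9, 2, 1, 3, 8, 6, 4, 0, 7]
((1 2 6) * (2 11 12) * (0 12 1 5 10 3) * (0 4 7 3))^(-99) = ((0 12 2 6 5 10)(1 11)(3 4 7))^(-99) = (0 6)(1 11)(2 10)(5 12)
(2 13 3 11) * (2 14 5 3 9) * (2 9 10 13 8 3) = [0, 1, 8, 11, 4, 2, 6, 7, 3, 9, 13, 14, 12, 10, 5] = (2 8 3 11 14 5)(10 13)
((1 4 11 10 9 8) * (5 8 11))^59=((1 4 5 8)(9 11 10))^59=(1 8 5 4)(9 10 11)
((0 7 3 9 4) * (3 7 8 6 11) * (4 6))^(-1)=(0 4 8)(3 11 6 9)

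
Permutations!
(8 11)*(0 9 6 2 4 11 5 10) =(0 9 6 2 4 11 8 5 10) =[9, 1, 4, 3, 11, 10, 2, 7, 5, 6, 0, 8]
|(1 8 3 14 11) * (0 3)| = 6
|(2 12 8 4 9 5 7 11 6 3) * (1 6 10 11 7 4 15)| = |(1 6 3 2 12 8 15)(4 9 5)(10 11)| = 42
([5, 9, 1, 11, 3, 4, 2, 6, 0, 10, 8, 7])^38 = [4, 10, 9, 7, 11, 3, 1, 2, 5, 8, 0, 6]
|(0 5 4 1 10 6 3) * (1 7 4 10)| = 10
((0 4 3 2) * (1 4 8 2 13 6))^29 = ((0 8 2)(1 4 3 13 6))^29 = (0 2 8)(1 6 13 3 4)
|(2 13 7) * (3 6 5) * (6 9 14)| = |(2 13 7)(3 9 14 6 5)| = 15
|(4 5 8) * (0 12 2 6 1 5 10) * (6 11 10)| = 5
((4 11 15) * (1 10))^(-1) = (1 10)(4 15 11)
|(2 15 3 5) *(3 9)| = |(2 15 9 3 5)| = 5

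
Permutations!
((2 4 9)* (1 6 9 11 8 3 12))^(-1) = ((1 6 9 2 4 11 8 3 12))^(-1) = (1 12 3 8 11 4 2 9 6)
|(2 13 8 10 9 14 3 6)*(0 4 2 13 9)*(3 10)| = 12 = |(0 4 2 9 14 10)(3 6 13 8)|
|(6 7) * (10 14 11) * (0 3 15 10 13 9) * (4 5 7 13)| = |(0 3 15 10 14 11 4 5 7 6 13 9)| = 12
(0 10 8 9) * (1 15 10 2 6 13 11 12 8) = [2, 15, 6, 3, 4, 5, 13, 7, 9, 0, 1, 12, 8, 11, 14, 10] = (0 2 6 13 11 12 8 9)(1 15 10)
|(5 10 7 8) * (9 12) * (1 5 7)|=6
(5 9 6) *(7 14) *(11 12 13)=[0, 1, 2, 3, 4, 9, 5, 14, 8, 6, 10, 12, 13, 11, 7]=(5 9 6)(7 14)(11 12 13)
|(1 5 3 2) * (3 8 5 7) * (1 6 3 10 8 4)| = |(1 7 10 8 5 4)(2 6 3)| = 6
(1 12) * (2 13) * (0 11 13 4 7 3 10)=(0 11 13 2 4 7 3 10)(1 12)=[11, 12, 4, 10, 7, 5, 6, 3, 8, 9, 0, 13, 1, 2]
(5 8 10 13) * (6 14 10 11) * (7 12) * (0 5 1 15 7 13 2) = (0 5 8 11 6 14 10 2)(1 15 7 12 13) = [5, 15, 0, 3, 4, 8, 14, 12, 11, 9, 2, 6, 13, 1, 10, 7]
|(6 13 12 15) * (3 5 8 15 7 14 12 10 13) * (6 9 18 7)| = 10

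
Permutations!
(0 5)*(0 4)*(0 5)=[0, 1, 2, 3, 5, 4]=(4 5)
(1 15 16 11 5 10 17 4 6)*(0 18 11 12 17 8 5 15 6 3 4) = [18, 6, 2, 4, 3, 10, 1, 7, 5, 9, 8, 15, 17, 13, 14, 16, 12, 0, 11] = (0 18 11 15 16 12 17)(1 6)(3 4)(5 10 8)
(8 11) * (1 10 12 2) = (1 10 12 2)(8 11) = [0, 10, 1, 3, 4, 5, 6, 7, 11, 9, 12, 8, 2]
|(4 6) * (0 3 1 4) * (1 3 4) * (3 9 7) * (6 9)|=6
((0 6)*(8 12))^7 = ((0 6)(8 12))^7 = (0 6)(8 12)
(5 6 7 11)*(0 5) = (0 5 6 7 11) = [5, 1, 2, 3, 4, 6, 7, 11, 8, 9, 10, 0]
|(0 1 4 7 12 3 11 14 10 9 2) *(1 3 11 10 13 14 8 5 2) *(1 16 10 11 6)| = 30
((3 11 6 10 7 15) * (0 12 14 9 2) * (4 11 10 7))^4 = (0 2 9 14 12)(3 6 10 7 4 15 11)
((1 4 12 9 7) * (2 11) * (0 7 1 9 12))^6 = ((12)(0 7 9 1 4)(2 11))^6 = (12)(0 7 9 1 4)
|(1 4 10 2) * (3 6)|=|(1 4 10 2)(3 6)|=4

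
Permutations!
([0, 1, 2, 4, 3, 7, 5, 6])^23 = [0, 1, 2, 4, 3, 6, 7, 5]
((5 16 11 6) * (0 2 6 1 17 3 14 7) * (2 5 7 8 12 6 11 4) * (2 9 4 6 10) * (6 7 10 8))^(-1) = (0 7 16 5)(1 11 2 10 6 14 3 17)(4 9)(8 12)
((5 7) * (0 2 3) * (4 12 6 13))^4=(13)(0 2 3)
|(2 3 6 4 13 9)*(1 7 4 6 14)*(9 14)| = 15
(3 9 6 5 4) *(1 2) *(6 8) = [0, 2, 1, 9, 3, 4, 5, 7, 6, 8] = (1 2)(3 9 8 6 5 4)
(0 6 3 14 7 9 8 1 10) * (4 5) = (0 6 3 14 7 9 8 1 10)(4 5) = [6, 10, 2, 14, 5, 4, 3, 9, 1, 8, 0, 11, 12, 13, 7]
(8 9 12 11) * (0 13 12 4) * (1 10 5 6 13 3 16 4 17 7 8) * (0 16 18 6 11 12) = (0 3 18 6 13)(1 10 5 11)(4 16)(7 8 9 17) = [3, 10, 2, 18, 16, 11, 13, 8, 9, 17, 5, 1, 12, 0, 14, 15, 4, 7, 6]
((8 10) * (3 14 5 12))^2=(3 5)(12 14)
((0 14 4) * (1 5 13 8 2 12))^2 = (0 4 14)(1 13 2)(5 8 12)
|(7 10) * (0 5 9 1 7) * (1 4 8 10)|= |(0 5 9 4 8 10)(1 7)|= 6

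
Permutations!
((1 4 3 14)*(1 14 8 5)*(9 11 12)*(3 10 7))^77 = ((14)(1 4 10 7 3 8 5)(9 11 12))^77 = (14)(9 12 11)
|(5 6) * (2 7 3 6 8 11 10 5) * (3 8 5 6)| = |(2 7 8 11 10 6)| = 6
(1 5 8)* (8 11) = (1 5 11 8) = [0, 5, 2, 3, 4, 11, 6, 7, 1, 9, 10, 8]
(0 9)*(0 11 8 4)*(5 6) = (0 9 11 8 4)(5 6) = [9, 1, 2, 3, 0, 6, 5, 7, 4, 11, 10, 8]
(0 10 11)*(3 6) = (0 10 11)(3 6) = [10, 1, 2, 6, 4, 5, 3, 7, 8, 9, 11, 0]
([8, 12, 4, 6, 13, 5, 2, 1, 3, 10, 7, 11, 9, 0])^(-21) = (13)(1 7 10 9 12)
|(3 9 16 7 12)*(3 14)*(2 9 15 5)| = 9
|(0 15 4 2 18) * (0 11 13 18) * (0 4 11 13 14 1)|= |(0 15 11 14 1)(2 4)(13 18)|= 10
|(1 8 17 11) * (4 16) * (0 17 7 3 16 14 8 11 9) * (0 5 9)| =|(0 17)(1 11)(3 16 4 14 8 7)(5 9)| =6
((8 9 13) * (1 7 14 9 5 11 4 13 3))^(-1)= ((1 7 14 9 3)(4 13 8 5 11))^(-1)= (1 3 9 14 7)(4 11 5 8 13)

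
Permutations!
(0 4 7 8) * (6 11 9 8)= [4, 1, 2, 3, 7, 5, 11, 6, 0, 8, 10, 9]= (0 4 7 6 11 9 8)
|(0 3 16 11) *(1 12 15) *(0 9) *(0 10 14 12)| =|(0 3 16 11 9 10 14 12 15 1)| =10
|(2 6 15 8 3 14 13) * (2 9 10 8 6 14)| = 14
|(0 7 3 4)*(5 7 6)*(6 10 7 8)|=15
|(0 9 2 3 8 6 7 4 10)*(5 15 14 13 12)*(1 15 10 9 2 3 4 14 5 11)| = 16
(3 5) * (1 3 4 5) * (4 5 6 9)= (1 3)(4 6 9)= [0, 3, 2, 1, 6, 5, 9, 7, 8, 4]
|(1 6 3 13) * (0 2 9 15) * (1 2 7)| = 9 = |(0 7 1 6 3 13 2 9 15)|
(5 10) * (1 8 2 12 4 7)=(1 8 2 12 4 7)(5 10)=[0, 8, 12, 3, 7, 10, 6, 1, 2, 9, 5, 11, 4]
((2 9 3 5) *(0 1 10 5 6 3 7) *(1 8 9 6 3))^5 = ((0 8 9 7)(1 10 5 2 6))^5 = (10)(0 8 9 7)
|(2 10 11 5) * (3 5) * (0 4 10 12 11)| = |(0 4 10)(2 12 11 3 5)| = 15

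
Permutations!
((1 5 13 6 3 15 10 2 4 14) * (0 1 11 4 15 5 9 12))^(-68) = ((0 1 9 12)(2 15 10)(3 5 13 6)(4 14 11))^(-68) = (2 15 10)(4 14 11)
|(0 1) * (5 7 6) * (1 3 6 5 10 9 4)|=|(0 3 6 10 9 4 1)(5 7)|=14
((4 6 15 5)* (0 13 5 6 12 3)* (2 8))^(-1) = (0 3 12 4 5 13)(2 8)(6 15)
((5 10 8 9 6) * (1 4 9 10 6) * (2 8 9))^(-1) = (1 9 10 8 2 4)(5 6)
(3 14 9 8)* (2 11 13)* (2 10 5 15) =[0, 1, 11, 14, 4, 15, 6, 7, 3, 8, 5, 13, 12, 10, 9, 2] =(2 11 13 10 5 15)(3 14 9 8)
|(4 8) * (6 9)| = 2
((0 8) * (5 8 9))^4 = (9)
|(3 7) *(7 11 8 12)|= |(3 11 8 12 7)|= 5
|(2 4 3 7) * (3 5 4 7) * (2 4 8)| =|(2 7 4 5 8)| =5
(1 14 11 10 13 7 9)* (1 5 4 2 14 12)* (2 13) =(1 12)(2 14 11 10)(4 13 7 9 5) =[0, 12, 14, 3, 13, 4, 6, 9, 8, 5, 2, 10, 1, 7, 11]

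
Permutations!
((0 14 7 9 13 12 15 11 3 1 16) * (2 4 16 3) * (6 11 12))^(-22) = ((0 14 7 9 13 6 11 2 4 16)(1 3)(12 15))^(-22) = (0 4 11 13 7)(2 6 9 14 16)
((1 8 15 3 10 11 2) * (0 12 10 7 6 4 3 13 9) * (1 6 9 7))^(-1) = (0 9 7 13 15 8 1 3 4 6 2 11 10 12)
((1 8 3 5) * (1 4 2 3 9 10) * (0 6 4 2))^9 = ((0 6 4)(1 8 9 10)(2 3 5))^9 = (1 8 9 10)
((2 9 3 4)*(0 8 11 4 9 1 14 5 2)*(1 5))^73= ((0 8 11 4)(1 14)(2 5)(3 9))^73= (0 8 11 4)(1 14)(2 5)(3 9)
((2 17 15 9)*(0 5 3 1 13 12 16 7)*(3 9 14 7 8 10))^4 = (0 17)(1 8 13 10 12 3 16)(2 7)(5 15)(9 14)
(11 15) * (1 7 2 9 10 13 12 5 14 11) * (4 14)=(1 7 2 9 10 13 12 5 4 14 11 15)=[0, 7, 9, 3, 14, 4, 6, 2, 8, 10, 13, 15, 5, 12, 11, 1]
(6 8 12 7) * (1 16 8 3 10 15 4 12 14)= (1 16 8 14)(3 10 15 4 12 7 6)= [0, 16, 2, 10, 12, 5, 3, 6, 14, 9, 15, 11, 7, 13, 1, 4, 8]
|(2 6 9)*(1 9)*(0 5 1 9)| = |(0 5 1)(2 6 9)| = 3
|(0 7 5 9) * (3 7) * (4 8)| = 10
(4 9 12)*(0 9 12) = [9, 1, 2, 3, 12, 5, 6, 7, 8, 0, 10, 11, 4] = (0 9)(4 12)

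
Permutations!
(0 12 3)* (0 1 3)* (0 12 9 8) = (12)(0 9 8)(1 3) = [9, 3, 2, 1, 4, 5, 6, 7, 0, 8, 10, 11, 12]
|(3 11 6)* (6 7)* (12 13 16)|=|(3 11 7 6)(12 13 16)|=12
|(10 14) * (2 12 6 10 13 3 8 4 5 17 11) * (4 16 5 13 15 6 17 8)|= 12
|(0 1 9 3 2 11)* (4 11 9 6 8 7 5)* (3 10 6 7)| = 6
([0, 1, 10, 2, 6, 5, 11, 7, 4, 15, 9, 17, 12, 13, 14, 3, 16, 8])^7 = [0, 1, 9, 10, 11, 5, 17, 7, 6, 3, 15, 8, 12, 13, 14, 2, 16, 4]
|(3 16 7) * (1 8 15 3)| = |(1 8 15 3 16 7)| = 6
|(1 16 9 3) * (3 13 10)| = |(1 16 9 13 10 3)| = 6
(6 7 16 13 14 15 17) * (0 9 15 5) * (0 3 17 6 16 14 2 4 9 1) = (0 1)(2 4 9 15 6 7 14 5 3 17 16 13) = [1, 0, 4, 17, 9, 3, 7, 14, 8, 15, 10, 11, 12, 2, 5, 6, 13, 16]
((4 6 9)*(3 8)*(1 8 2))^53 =((1 8 3 2)(4 6 9))^53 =(1 8 3 2)(4 9 6)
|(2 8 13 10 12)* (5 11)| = 10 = |(2 8 13 10 12)(5 11)|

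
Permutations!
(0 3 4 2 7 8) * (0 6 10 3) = (2 7 8 6 10 3 4) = [0, 1, 7, 4, 2, 5, 10, 8, 6, 9, 3]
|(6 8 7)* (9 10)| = |(6 8 7)(9 10)| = 6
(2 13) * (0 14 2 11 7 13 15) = (0 14 2 15)(7 13 11) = [14, 1, 15, 3, 4, 5, 6, 13, 8, 9, 10, 7, 12, 11, 2, 0]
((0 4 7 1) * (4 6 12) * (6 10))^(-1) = ((0 10 6 12 4 7 1))^(-1) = (0 1 7 4 12 6 10)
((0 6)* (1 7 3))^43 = (0 6)(1 7 3)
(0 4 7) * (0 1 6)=(0 4 7 1 6)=[4, 6, 2, 3, 7, 5, 0, 1]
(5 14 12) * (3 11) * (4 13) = (3 11)(4 13)(5 14 12) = [0, 1, 2, 11, 13, 14, 6, 7, 8, 9, 10, 3, 5, 4, 12]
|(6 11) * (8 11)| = |(6 8 11)| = 3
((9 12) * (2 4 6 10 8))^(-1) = ((2 4 6 10 8)(9 12))^(-1) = (2 8 10 6 4)(9 12)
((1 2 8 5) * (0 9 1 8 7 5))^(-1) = ((0 9 1 2 7 5 8))^(-1) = (0 8 5 7 2 1 9)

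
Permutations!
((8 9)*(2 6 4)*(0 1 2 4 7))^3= (0 6 1 7 2)(8 9)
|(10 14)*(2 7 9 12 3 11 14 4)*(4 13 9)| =21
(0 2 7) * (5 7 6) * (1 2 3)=(0 3 1 2 6 5 7)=[3, 2, 6, 1, 4, 7, 5, 0]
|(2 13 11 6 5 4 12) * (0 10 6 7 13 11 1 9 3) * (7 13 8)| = |(0 10 6 5 4 12 2 11 13 1 9 3)(7 8)| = 12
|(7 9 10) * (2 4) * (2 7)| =5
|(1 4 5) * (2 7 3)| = 3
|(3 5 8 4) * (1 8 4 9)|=|(1 8 9)(3 5 4)|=3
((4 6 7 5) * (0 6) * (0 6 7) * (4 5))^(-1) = (0 6 4 7)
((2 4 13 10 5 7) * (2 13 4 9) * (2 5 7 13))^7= (2 9 5 13 10 7)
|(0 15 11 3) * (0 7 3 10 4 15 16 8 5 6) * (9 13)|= |(0 16 8 5 6)(3 7)(4 15 11 10)(9 13)|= 20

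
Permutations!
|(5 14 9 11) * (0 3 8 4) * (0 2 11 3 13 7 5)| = 11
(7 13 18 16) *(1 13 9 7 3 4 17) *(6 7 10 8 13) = (1 6 7 9 10 8 13 18 16 3 4 17) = [0, 6, 2, 4, 17, 5, 7, 9, 13, 10, 8, 11, 12, 18, 14, 15, 3, 1, 16]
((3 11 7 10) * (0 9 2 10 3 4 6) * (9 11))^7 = ((0 11 7 3 9 2 10 4 6))^7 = (0 4 2 3 11 6 10 9 7)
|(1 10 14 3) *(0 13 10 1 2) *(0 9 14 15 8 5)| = |(0 13 10 15 8 5)(2 9 14 3)| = 12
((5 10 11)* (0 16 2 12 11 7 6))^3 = (0 12 10)(2 5 6)(7 16 11)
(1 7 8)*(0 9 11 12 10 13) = [9, 7, 2, 3, 4, 5, 6, 8, 1, 11, 13, 12, 10, 0] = (0 9 11 12 10 13)(1 7 8)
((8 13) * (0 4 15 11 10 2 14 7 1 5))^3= (0 11 14 5 15 2 1 4 10 7)(8 13)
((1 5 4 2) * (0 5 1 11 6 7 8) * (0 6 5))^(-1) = (2 4 5 11)(6 8 7) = ((2 11 5 4)(6 7 8))^(-1)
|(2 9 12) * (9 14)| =|(2 14 9 12)| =4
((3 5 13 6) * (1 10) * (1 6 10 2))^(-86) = (3 6 10 13 5)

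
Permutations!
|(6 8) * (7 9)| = |(6 8)(7 9)| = 2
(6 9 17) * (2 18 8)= (2 18 8)(6 9 17)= [0, 1, 18, 3, 4, 5, 9, 7, 2, 17, 10, 11, 12, 13, 14, 15, 16, 6, 8]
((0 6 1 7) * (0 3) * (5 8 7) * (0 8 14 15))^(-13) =((0 6 1 5 14 15)(3 8 7))^(-13) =(0 15 14 5 1 6)(3 7 8)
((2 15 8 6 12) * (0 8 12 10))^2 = ((0 8 6 10)(2 15 12))^2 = (0 6)(2 12 15)(8 10)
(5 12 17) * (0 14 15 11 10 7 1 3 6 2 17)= (0 14 15 11 10 7 1 3 6 2 17 5 12)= [14, 3, 17, 6, 4, 12, 2, 1, 8, 9, 7, 10, 0, 13, 15, 11, 16, 5]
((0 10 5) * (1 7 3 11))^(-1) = ((0 10 5)(1 7 3 11))^(-1) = (0 5 10)(1 11 3 7)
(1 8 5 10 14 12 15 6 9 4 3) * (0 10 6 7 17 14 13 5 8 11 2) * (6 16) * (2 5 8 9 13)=[10, 11, 0, 1, 3, 16, 13, 17, 9, 4, 2, 5, 15, 8, 12, 7, 6, 14]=(0 10 2)(1 11 5 16 6 13 8 9 4 3)(7 17 14 12 15)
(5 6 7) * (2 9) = (2 9)(5 6 7) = [0, 1, 9, 3, 4, 6, 7, 5, 8, 2]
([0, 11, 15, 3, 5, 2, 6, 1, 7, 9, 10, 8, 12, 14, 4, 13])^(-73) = (1 7 8 11)(2 5 4 14 13 15)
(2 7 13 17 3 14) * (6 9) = (2 7 13 17 3 14)(6 9) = [0, 1, 7, 14, 4, 5, 9, 13, 8, 6, 10, 11, 12, 17, 2, 15, 16, 3]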